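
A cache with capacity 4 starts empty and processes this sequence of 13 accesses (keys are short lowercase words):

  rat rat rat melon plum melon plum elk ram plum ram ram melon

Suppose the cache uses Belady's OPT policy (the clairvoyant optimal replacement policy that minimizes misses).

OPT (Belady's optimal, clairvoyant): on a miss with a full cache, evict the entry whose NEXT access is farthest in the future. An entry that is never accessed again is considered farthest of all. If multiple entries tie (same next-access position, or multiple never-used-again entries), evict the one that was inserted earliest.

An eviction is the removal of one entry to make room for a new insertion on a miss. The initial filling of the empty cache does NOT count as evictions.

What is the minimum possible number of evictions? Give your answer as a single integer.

OPT (Belady) simulation (capacity=4):
  1. access rat: MISS. Cache: [rat]
  2. access rat: HIT. Next use of rat: step 3. Cache: [rat]
  3. access rat: HIT. Next use of rat: never. Cache: [rat]
  4. access melon: MISS. Cache: [rat melon]
  5. access plum: MISS. Cache: [rat melon plum]
  6. access melon: HIT. Next use of melon: step 13. Cache: [rat melon plum]
  7. access plum: HIT. Next use of plum: step 10. Cache: [rat melon plum]
  8. access elk: MISS. Cache: [rat melon plum elk]
  9. access ram: MISS, evict rat (next use: never). Cache: [melon plum elk ram]
  10. access plum: HIT. Next use of plum: never. Cache: [melon plum elk ram]
  11. access ram: HIT. Next use of ram: step 12. Cache: [melon plum elk ram]
  12. access ram: HIT. Next use of ram: never. Cache: [melon plum elk ram]
  13. access melon: HIT. Next use of melon: never. Cache: [melon plum elk ram]
Total: 8 hits, 5 misses, 1 evictions

Answer: 1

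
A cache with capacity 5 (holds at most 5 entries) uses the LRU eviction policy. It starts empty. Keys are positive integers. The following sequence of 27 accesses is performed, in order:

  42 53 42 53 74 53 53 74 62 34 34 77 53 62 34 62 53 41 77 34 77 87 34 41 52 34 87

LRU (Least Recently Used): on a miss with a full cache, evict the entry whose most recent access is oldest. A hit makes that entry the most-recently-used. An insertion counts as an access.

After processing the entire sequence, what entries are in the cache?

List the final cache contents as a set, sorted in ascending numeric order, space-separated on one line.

LRU simulation (capacity=5):
  1. access 42: MISS. Cache (LRU->MRU): [42]
  2. access 53: MISS. Cache (LRU->MRU): [42 53]
  3. access 42: HIT. Cache (LRU->MRU): [53 42]
  4. access 53: HIT. Cache (LRU->MRU): [42 53]
  5. access 74: MISS. Cache (LRU->MRU): [42 53 74]
  6. access 53: HIT. Cache (LRU->MRU): [42 74 53]
  7. access 53: HIT. Cache (LRU->MRU): [42 74 53]
  8. access 74: HIT. Cache (LRU->MRU): [42 53 74]
  9. access 62: MISS. Cache (LRU->MRU): [42 53 74 62]
  10. access 34: MISS. Cache (LRU->MRU): [42 53 74 62 34]
  11. access 34: HIT. Cache (LRU->MRU): [42 53 74 62 34]
  12. access 77: MISS, evict 42. Cache (LRU->MRU): [53 74 62 34 77]
  13. access 53: HIT. Cache (LRU->MRU): [74 62 34 77 53]
  14. access 62: HIT. Cache (LRU->MRU): [74 34 77 53 62]
  15. access 34: HIT. Cache (LRU->MRU): [74 77 53 62 34]
  16. access 62: HIT. Cache (LRU->MRU): [74 77 53 34 62]
  17. access 53: HIT. Cache (LRU->MRU): [74 77 34 62 53]
  18. access 41: MISS, evict 74. Cache (LRU->MRU): [77 34 62 53 41]
  19. access 77: HIT. Cache (LRU->MRU): [34 62 53 41 77]
  20. access 34: HIT. Cache (LRU->MRU): [62 53 41 77 34]
  21. access 77: HIT. Cache (LRU->MRU): [62 53 41 34 77]
  22. access 87: MISS, evict 62. Cache (LRU->MRU): [53 41 34 77 87]
  23. access 34: HIT. Cache (LRU->MRU): [53 41 77 87 34]
  24. access 41: HIT. Cache (LRU->MRU): [53 77 87 34 41]
  25. access 52: MISS, evict 53. Cache (LRU->MRU): [77 87 34 41 52]
  26. access 34: HIT. Cache (LRU->MRU): [77 87 41 52 34]
  27. access 87: HIT. Cache (LRU->MRU): [77 41 52 34 87]
Total: 18 hits, 9 misses, 4 evictions

Answer: 34 41 52 77 87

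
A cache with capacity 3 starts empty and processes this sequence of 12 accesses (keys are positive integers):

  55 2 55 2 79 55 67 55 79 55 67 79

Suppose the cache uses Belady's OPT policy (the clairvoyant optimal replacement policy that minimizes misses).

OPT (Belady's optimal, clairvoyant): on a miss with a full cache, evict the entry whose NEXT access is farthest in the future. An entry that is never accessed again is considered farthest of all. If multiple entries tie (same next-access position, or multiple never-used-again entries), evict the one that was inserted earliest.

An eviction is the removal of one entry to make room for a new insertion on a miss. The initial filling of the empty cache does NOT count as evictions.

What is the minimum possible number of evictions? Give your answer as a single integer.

Answer: 1

Derivation:
OPT (Belady) simulation (capacity=3):
  1. access 55: MISS. Cache: [55]
  2. access 2: MISS. Cache: [55 2]
  3. access 55: HIT. Next use of 55: step 6. Cache: [55 2]
  4. access 2: HIT. Next use of 2: never. Cache: [55 2]
  5. access 79: MISS. Cache: [55 2 79]
  6. access 55: HIT. Next use of 55: step 8. Cache: [55 2 79]
  7. access 67: MISS, evict 2 (next use: never). Cache: [55 79 67]
  8. access 55: HIT. Next use of 55: step 10. Cache: [55 79 67]
  9. access 79: HIT. Next use of 79: step 12. Cache: [55 79 67]
  10. access 55: HIT. Next use of 55: never. Cache: [55 79 67]
  11. access 67: HIT. Next use of 67: never. Cache: [55 79 67]
  12. access 79: HIT. Next use of 79: never. Cache: [55 79 67]
Total: 8 hits, 4 misses, 1 evictions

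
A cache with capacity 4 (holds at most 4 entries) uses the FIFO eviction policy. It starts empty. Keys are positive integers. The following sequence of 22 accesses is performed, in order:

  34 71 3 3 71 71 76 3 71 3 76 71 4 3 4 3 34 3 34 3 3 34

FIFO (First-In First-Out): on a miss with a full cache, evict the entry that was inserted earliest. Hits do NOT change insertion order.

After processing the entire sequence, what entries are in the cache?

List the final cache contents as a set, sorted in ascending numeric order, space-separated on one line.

Answer: 3 4 34 76

Derivation:
FIFO simulation (capacity=4):
  1. access 34: MISS. Cache (old->new): [34]
  2. access 71: MISS. Cache (old->new): [34 71]
  3. access 3: MISS. Cache (old->new): [34 71 3]
  4. access 3: HIT. Cache (old->new): [34 71 3]
  5. access 71: HIT. Cache (old->new): [34 71 3]
  6. access 71: HIT. Cache (old->new): [34 71 3]
  7. access 76: MISS. Cache (old->new): [34 71 3 76]
  8. access 3: HIT. Cache (old->new): [34 71 3 76]
  9. access 71: HIT. Cache (old->new): [34 71 3 76]
  10. access 3: HIT. Cache (old->new): [34 71 3 76]
  11. access 76: HIT. Cache (old->new): [34 71 3 76]
  12. access 71: HIT. Cache (old->new): [34 71 3 76]
  13. access 4: MISS, evict 34. Cache (old->new): [71 3 76 4]
  14. access 3: HIT. Cache (old->new): [71 3 76 4]
  15. access 4: HIT. Cache (old->new): [71 3 76 4]
  16. access 3: HIT. Cache (old->new): [71 3 76 4]
  17. access 34: MISS, evict 71. Cache (old->new): [3 76 4 34]
  18. access 3: HIT. Cache (old->new): [3 76 4 34]
  19. access 34: HIT. Cache (old->new): [3 76 4 34]
  20. access 3: HIT. Cache (old->new): [3 76 4 34]
  21. access 3: HIT. Cache (old->new): [3 76 4 34]
  22. access 34: HIT. Cache (old->new): [3 76 4 34]
Total: 16 hits, 6 misses, 2 evictions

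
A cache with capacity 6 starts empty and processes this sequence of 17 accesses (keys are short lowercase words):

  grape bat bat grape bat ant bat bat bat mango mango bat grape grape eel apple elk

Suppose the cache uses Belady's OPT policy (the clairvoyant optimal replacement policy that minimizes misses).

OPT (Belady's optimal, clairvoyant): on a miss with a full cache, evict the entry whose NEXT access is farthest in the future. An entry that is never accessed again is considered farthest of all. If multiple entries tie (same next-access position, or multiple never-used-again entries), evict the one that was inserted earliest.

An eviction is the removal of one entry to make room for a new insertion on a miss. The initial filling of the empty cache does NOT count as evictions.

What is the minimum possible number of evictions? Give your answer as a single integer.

OPT (Belady) simulation (capacity=6):
  1. access grape: MISS. Cache: [grape]
  2. access bat: MISS. Cache: [grape bat]
  3. access bat: HIT. Next use of bat: step 5. Cache: [grape bat]
  4. access grape: HIT. Next use of grape: step 13. Cache: [grape bat]
  5. access bat: HIT. Next use of bat: step 7. Cache: [grape bat]
  6. access ant: MISS. Cache: [grape bat ant]
  7. access bat: HIT. Next use of bat: step 8. Cache: [grape bat ant]
  8. access bat: HIT. Next use of bat: step 9. Cache: [grape bat ant]
  9. access bat: HIT. Next use of bat: step 12. Cache: [grape bat ant]
  10. access mango: MISS. Cache: [grape bat ant mango]
  11. access mango: HIT. Next use of mango: never. Cache: [grape bat ant mango]
  12. access bat: HIT. Next use of bat: never. Cache: [grape bat ant mango]
  13. access grape: HIT. Next use of grape: step 14. Cache: [grape bat ant mango]
  14. access grape: HIT. Next use of grape: never. Cache: [grape bat ant mango]
  15. access eel: MISS. Cache: [grape bat ant mango eel]
  16. access apple: MISS. Cache: [grape bat ant mango eel apple]
  17. access elk: MISS, evict grape (next use: never). Cache: [bat ant mango eel apple elk]
Total: 10 hits, 7 misses, 1 evictions

Answer: 1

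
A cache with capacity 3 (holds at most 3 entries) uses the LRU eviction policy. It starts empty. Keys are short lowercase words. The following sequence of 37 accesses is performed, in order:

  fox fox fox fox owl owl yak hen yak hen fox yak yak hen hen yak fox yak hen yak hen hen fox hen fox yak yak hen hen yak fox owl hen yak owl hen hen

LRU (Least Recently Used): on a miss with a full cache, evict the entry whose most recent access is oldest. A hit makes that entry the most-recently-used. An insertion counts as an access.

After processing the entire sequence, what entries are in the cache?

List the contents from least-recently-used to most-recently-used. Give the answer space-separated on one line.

Answer: yak owl hen

Derivation:
LRU simulation (capacity=3):
  1. access fox: MISS. Cache (LRU->MRU): [fox]
  2. access fox: HIT. Cache (LRU->MRU): [fox]
  3. access fox: HIT. Cache (LRU->MRU): [fox]
  4. access fox: HIT. Cache (LRU->MRU): [fox]
  5. access owl: MISS. Cache (LRU->MRU): [fox owl]
  6. access owl: HIT. Cache (LRU->MRU): [fox owl]
  7. access yak: MISS. Cache (LRU->MRU): [fox owl yak]
  8. access hen: MISS, evict fox. Cache (LRU->MRU): [owl yak hen]
  9. access yak: HIT. Cache (LRU->MRU): [owl hen yak]
  10. access hen: HIT. Cache (LRU->MRU): [owl yak hen]
  11. access fox: MISS, evict owl. Cache (LRU->MRU): [yak hen fox]
  12. access yak: HIT. Cache (LRU->MRU): [hen fox yak]
  13. access yak: HIT. Cache (LRU->MRU): [hen fox yak]
  14. access hen: HIT. Cache (LRU->MRU): [fox yak hen]
  15. access hen: HIT. Cache (LRU->MRU): [fox yak hen]
  16. access yak: HIT. Cache (LRU->MRU): [fox hen yak]
  17. access fox: HIT. Cache (LRU->MRU): [hen yak fox]
  18. access yak: HIT. Cache (LRU->MRU): [hen fox yak]
  19. access hen: HIT. Cache (LRU->MRU): [fox yak hen]
  20. access yak: HIT. Cache (LRU->MRU): [fox hen yak]
  21. access hen: HIT. Cache (LRU->MRU): [fox yak hen]
  22. access hen: HIT. Cache (LRU->MRU): [fox yak hen]
  23. access fox: HIT. Cache (LRU->MRU): [yak hen fox]
  24. access hen: HIT. Cache (LRU->MRU): [yak fox hen]
  25. access fox: HIT. Cache (LRU->MRU): [yak hen fox]
  26. access yak: HIT. Cache (LRU->MRU): [hen fox yak]
  27. access yak: HIT. Cache (LRU->MRU): [hen fox yak]
  28. access hen: HIT. Cache (LRU->MRU): [fox yak hen]
  29. access hen: HIT. Cache (LRU->MRU): [fox yak hen]
  30. access yak: HIT. Cache (LRU->MRU): [fox hen yak]
  31. access fox: HIT. Cache (LRU->MRU): [hen yak fox]
  32. access owl: MISS, evict hen. Cache (LRU->MRU): [yak fox owl]
  33. access hen: MISS, evict yak. Cache (LRU->MRU): [fox owl hen]
  34. access yak: MISS, evict fox. Cache (LRU->MRU): [owl hen yak]
  35. access owl: HIT. Cache (LRU->MRU): [hen yak owl]
  36. access hen: HIT. Cache (LRU->MRU): [yak owl hen]
  37. access hen: HIT. Cache (LRU->MRU): [yak owl hen]
Total: 29 hits, 8 misses, 5 evictions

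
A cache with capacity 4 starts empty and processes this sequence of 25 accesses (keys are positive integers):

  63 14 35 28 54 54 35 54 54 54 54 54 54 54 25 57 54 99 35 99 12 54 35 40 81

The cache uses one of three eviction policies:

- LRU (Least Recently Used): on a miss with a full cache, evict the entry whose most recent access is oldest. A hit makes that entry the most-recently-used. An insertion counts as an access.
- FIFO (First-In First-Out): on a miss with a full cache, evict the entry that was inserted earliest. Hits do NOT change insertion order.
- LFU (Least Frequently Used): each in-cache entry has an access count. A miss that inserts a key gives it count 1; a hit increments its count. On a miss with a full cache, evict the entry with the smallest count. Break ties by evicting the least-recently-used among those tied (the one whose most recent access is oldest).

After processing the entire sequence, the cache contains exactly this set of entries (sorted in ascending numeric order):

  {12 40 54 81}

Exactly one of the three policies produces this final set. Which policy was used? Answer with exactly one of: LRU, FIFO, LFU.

Answer: FIFO

Derivation:
Simulating under each policy and comparing final sets:
  LRU: final set = {35 40 54 81} -> differs
  FIFO: final set = {12 40 54 81} -> MATCHES target
  LFU: final set = {35 54 81 99} -> differs
Only FIFO produces the target set.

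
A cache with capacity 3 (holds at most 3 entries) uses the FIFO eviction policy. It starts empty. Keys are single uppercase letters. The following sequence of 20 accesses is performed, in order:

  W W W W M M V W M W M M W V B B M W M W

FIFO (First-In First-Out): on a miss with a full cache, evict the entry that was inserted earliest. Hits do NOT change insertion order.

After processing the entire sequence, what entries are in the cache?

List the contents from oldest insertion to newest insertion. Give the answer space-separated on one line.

Answer: B W M

Derivation:
FIFO simulation (capacity=3):
  1. access W: MISS. Cache (old->new): [W]
  2. access W: HIT. Cache (old->new): [W]
  3. access W: HIT. Cache (old->new): [W]
  4. access W: HIT. Cache (old->new): [W]
  5. access M: MISS. Cache (old->new): [W M]
  6. access M: HIT. Cache (old->new): [W M]
  7. access V: MISS. Cache (old->new): [W M V]
  8. access W: HIT. Cache (old->new): [W M V]
  9. access M: HIT. Cache (old->new): [W M V]
  10. access W: HIT. Cache (old->new): [W M V]
  11. access M: HIT. Cache (old->new): [W M V]
  12. access M: HIT. Cache (old->new): [W M V]
  13. access W: HIT. Cache (old->new): [W M V]
  14. access V: HIT. Cache (old->new): [W M V]
  15. access B: MISS, evict W. Cache (old->new): [M V B]
  16. access B: HIT. Cache (old->new): [M V B]
  17. access M: HIT. Cache (old->new): [M V B]
  18. access W: MISS, evict M. Cache (old->new): [V B W]
  19. access M: MISS, evict V. Cache (old->new): [B W M]
  20. access W: HIT. Cache (old->new): [B W M]
Total: 14 hits, 6 misses, 3 evictions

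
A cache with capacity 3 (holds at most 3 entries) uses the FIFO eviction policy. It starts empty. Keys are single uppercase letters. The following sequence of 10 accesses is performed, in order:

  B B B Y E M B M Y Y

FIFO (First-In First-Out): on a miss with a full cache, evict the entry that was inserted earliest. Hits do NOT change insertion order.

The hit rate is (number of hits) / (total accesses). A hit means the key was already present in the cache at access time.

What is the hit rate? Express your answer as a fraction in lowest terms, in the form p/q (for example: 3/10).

Answer: 2/5

Derivation:
FIFO simulation (capacity=3):
  1. access B: MISS. Cache (old->new): [B]
  2. access B: HIT. Cache (old->new): [B]
  3. access B: HIT. Cache (old->new): [B]
  4. access Y: MISS. Cache (old->new): [B Y]
  5. access E: MISS. Cache (old->new): [B Y E]
  6. access M: MISS, evict B. Cache (old->new): [Y E M]
  7. access B: MISS, evict Y. Cache (old->new): [E M B]
  8. access M: HIT. Cache (old->new): [E M B]
  9. access Y: MISS, evict E. Cache (old->new): [M B Y]
  10. access Y: HIT. Cache (old->new): [M B Y]
Total: 4 hits, 6 misses, 3 evictions

Hit rate = 4/10 = 2/5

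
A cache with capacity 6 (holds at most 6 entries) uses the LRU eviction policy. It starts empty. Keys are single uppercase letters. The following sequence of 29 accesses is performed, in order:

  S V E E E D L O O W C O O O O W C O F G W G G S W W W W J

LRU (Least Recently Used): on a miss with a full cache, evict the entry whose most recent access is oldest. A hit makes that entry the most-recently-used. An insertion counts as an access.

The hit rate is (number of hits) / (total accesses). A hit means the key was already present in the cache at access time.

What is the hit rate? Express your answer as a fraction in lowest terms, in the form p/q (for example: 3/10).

LRU simulation (capacity=6):
  1. access S: MISS. Cache (LRU->MRU): [S]
  2. access V: MISS. Cache (LRU->MRU): [S V]
  3. access E: MISS. Cache (LRU->MRU): [S V E]
  4. access E: HIT. Cache (LRU->MRU): [S V E]
  5. access E: HIT. Cache (LRU->MRU): [S V E]
  6. access D: MISS. Cache (LRU->MRU): [S V E D]
  7. access L: MISS. Cache (LRU->MRU): [S V E D L]
  8. access O: MISS. Cache (LRU->MRU): [S V E D L O]
  9. access O: HIT. Cache (LRU->MRU): [S V E D L O]
  10. access W: MISS, evict S. Cache (LRU->MRU): [V E D L O W]
  11. access C: MISS, evict V. Cache (LRU->MRU): [E D L O W C]
  12. access O: HIT. Cache (LRU->MRU): [E D L W C O]
  13. access O: HIT. Cache (LRU->MRU): [E D L W C O]
  14. access O: HIT. Cache (LRU->MRU): [E D L W C O]
  15. access O: HIT. Cache (LRU->MRU): [E D L W C O]
  16. access W: HIT. Cache (LRU->MRU): [E D L C O W]
  17. access C: HIT. Cache (LRU->MRU): [E D L O W C]
  18. access O: HIT. Cache (LRU->MRU): [E D L W C O]
  19. access F: MISS, evict E. Cache (LRU->MRU): [D L W C O F]
  20. access G: MISS, evict D. Cache (LRU->MRU): [L W C O F G]
  21. access W: HIT. Cache (LRU->MRU): [L C O F G W]
  22. access G: HIT. Cache (LRU->MRU): [L C O F W G]
  23. access G: HIT. Cache (LRU->MRU): [L C O F W G]
  24. access S: MISS, evict L. Cache (LRU->MRU): [C O F W G S]
  25. access W: HIT. Cache (LRU->MRU): [C O F G S W]
  26. access W: HIT. Cache (LRU->MRU): [C O F G S W]
  27. access W: HIT. Cache (LRU->MRU): [C O F G S W]
  28. access W: HIT. Cache (LRU->MRU): [C O F G S W]
  29. access J: MISS, evict C. Cache (LRU->MRU): [O F G S W J]
Total: 17 hits, 12 misses, 6 evictions

Hit rate = 17/29

Answer: 17/29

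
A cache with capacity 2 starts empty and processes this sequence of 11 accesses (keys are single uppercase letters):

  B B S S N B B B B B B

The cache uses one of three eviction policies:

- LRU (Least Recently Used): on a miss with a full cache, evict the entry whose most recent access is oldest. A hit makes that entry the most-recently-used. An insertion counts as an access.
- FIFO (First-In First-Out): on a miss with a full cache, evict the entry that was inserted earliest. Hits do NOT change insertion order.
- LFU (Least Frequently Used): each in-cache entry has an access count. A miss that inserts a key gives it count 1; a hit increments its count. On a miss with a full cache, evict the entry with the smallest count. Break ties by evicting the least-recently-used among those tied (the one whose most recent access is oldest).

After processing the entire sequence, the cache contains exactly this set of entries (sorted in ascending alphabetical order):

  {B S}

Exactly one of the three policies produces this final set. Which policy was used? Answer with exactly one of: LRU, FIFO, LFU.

Simulating under each policy and comparing final sets:
  LRU: final set = {B N} -> differs
  FIFO: final set = {B N} -> differs
  LFU: final set = {B S} -> MATCHES target
Only LFU produces the target set.

Answer: LFU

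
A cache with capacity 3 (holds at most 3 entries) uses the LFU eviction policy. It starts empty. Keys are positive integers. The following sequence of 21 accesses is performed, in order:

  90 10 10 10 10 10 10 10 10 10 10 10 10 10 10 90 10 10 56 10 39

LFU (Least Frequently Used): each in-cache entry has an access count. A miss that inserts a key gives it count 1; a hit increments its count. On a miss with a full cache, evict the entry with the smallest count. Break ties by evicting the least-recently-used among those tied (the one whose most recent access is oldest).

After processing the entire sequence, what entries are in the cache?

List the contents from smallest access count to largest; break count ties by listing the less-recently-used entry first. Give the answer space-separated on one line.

Answer: 39 90 10

Derivation:
LFU simulation (capacity=3):
  1. access 90: MISS. Cache: [90(c=1)]
  2. access 10: MISS. Cache: [90(c=1) 10(c=1)]
  3. access 10: HIT, count now 2. Cache: [90(c=1) 10(c=2)]
  4. access 10: HIT, count now 3. Cache: [90(c=1) 10(c=3)]
  5. access 10: HIT, count now 4. Cache: [90(c=1) 10(c=4)]
  6. access 10: HIT, count now 5. Cache: [90(c=1) 10(c=5)]
  7. access 10: HIT, count now 6. Cache: [90(c=1) 10(c=6)]
  8. access 10: HIT, count now 7. Cache: [90(c=1) 10(c=7)]
  9. access 10: HIT, count now 8. Cache: [90(c=1) 10(c=8)]
  10. access 10: HIT, count now 9. Cache: [90(c=1) 10(c=9)]
  11. access 10: HIT, count now 10. Cache: [90(c=1) 10(c=10)]
  12. access 10: HIT, count now 11. Cache: [90(c=1) 10(c=11)]
  13. access 10: HIT, count now 12. Cache: [90(c=1) 10(c=12)]
  14. access 10: HIT, count now 13. Cache: [90(c=1) 10(c=13)]
  15. access 10: HIT, count now 14. Cache: [90(c=1) 10(c=14)]
  16. access 90: HIT, count now 2. Cache: [90(c=2) 10(c=14)]
  17. access 10: HIT, count now 15. Cache: [90(c=2) 10(c=15)]
  18. access 10: HIT, count now 16. Cache: [90(c=2) 10(c=16)]
  19. access 56: MISS. Cache: [56(c=1) 90(c=2) 10(c=16)]
  20. access 10: HIT, count now 17. Cache: [56(c=1) 90(c=2) 10(c=17)]
  21. access 39: MISS, evict 56(c=1). Cache: [39(c=1) 90(c=2) 10(c=17)]
Total: 17 hits, 4 misses, 1 evictions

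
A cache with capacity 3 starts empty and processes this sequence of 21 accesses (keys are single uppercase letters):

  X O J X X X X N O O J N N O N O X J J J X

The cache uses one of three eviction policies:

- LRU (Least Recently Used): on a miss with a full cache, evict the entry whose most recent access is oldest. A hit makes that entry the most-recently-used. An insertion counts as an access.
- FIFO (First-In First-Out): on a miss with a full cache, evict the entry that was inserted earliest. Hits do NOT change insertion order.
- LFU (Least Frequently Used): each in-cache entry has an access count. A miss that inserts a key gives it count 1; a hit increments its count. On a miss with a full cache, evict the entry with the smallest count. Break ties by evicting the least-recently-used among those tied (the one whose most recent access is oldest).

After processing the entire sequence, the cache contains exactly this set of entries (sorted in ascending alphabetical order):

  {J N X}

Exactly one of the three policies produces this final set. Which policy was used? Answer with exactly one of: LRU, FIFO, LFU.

Answer: FIFO

Derivation:
Simulating under each policy and comparing final sets:
  LRU: final set = {J O X} -> differs
  FIFO: final set = {J N X} -> MATCHES target
  LFU: final set = {J O X} -> differs
Only FIFO produces the target set.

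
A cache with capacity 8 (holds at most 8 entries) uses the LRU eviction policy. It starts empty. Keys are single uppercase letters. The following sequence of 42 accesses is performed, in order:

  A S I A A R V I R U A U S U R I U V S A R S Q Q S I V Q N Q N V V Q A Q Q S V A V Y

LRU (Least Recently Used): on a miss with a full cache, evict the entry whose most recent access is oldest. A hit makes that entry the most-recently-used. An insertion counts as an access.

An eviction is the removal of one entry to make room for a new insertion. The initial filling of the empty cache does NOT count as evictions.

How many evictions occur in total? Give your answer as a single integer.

LRU simulation (capacity=8):
  1. access A: MISS. Cache (LRU->MRU): [A]
  2. access S: MISS. Cache (LRU->MRU): [A S]
  3. access I: MISS. Cache (LRU->MRU): [A S I]
  4. access A: HIT. Cache (LRU->MRU): [S I A]
  5. access A: HIT. Cache (LRU->MRU): [S I A]
  6. access R: MISS. Cache (LRU->MRU): [S I A R]
  7. access V: MISS. Cache (LRU->MRU): [S I A R V]
  8. access I: HIT. Cache (LRU->MRU): [S A R V I]
  9. access R: HIT. Cache (LRU->MRU): [S A V I R]
  10. access U: MISS. Cache (LRU->MRU): [S A V I R U]
  11. access A: HIT. Cache (LRU->MRU): [S V I R U A]
  12. access U: HIT. Cache (LRU->MRU): [S V I R A U]
  13. access S: HIT. Cache (LRU->MRU): [V I R A U S]
  14. access U: HIT. Cache (LRU->MRU): [V I R A S U]
  15. access R: HIT. Cache (LRU->MRU): [V I A S U R]
  16. access I: HIT. Cache (LRU->MRU): [V A S U R I]
  17. access U: HIT. Cache (LRU->MRU): [V A S R I U]
  18. access V: HIT. Cache (LRU->MRU): [A S R I U V]
  19. access S: HIT. Cache (LRU->MRU): [A R I U V S]
  20. access A: HIT. Cache (LRU->MRU): [R I U V S A]
  21. access R: HIT. Cache (LRU->MRU): [I U V S A R]
  22. access S: HIT. Cache (LRU->MRU): [I U V A R S]
  23. access Q: MISS. Cache (LRU->MRU): [I U V A R S Q]
  24. access Q: HIT. Cache (LRU->MRU): [I U V A R S Q]
  25. access S: HIT. Cache (LRU->MRU): [I U V A R Q S]
  26. access I: HIT. Cache (LRU->MRU): [U V A R Q S I]
  27. access V: HIT. Cache (LRU->MRU): [U A R Q S I V]
  28. access Q: HIT. Cache (LRU->MRU): [U A R S I V Q]
  29. access N: MISS. Cache (LRU->MRU): [U A R S I V Q N]
  30. access Q: HIT. Cache (LRU->MRU): [U A R S I V N Q]
  31. access N: HIT. Cache (LRU->MRU): [U A R S I V Q N]
  32. access V: HIT. Cache (LRU->MRU): [U A R S I Q N V]
  33. access V: HIT. Cache (LRU->MRU): [U A R S I Q N V]
  34. access Q: HIT. Cache (LRU->MRU): [U A R S I N V Q]
  35. access A: HIT. Cache (LRU->MRU): [U R S I N V Q A]
  36. access Q: HIT. Cache (LRU->MRU): [U R S I N V A Q]
  37. access Q: HIT. Cache (LRU->MRU): [U R S I N V A Q]
  38. access S: HIT. Cache (LRU->MRU): [U R I N V A Q S]
  39. access V: HIT. Cache (LRU->MRU): [U R I N A Q S V]
  40. access A: HIT. Cache (LRU->MRU): [U R I N Q S V A]
  41. access V: HIT. Cache (LRU->MRU): [U R I N Q S A V]
  42. access Y: MISS, evict U. Cache (LRU->MRU): [R I N Q S A V Y]
Total: 33 hits, 9 misses, 1 evictions

Answer: 1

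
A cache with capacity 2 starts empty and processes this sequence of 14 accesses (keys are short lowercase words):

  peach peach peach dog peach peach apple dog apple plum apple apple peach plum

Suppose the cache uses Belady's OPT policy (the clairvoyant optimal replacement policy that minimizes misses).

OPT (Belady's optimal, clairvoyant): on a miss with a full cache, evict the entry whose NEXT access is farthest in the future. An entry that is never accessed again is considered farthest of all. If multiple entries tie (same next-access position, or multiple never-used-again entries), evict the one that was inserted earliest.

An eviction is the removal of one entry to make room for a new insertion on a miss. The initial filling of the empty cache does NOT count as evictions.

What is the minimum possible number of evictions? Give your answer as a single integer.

Answer: 3

Derivation:
OPT (Belady) simulation (capacity=2):
  1. access peach: MISS. Cache: [peach]
  2. access peach: HIT. Next use of peach: step 3. Cache: [peach]
  3. access peach: HIT. Next use of peach: step 5. Cache: [peach]
  4. access dog: MISS. Cache: [peach dog]
  5. access peach: HIT. Next use of peach: step 6. Cache: [peach dog]
  6. access peach: HIT. Next use of peach: step 13. Cache: [peach dog]
  7. access apple: MISS, evict peach (next use: step 13). Cache: [dog apple]
  8. access dog: HIT. Next use of dog: never. Cache: [dog apple]
  9. access apple: HIT. Next use of apple: step 11. Cache: [dog apple]
  10. access plum: MISS, evict dog (next use: never). Cache: [apple plum]
  11. access apple: HIT. Next use of apple: step 12. Cache: [apple plum]
  12. access apple: HIT. Next use of apple: never. Cache: [apple plum]
  13. access peach: MISS, evict apple (next use: never). Cache: [plum peach]
  14. access plum: HIT. Next use of plum: never. Cache: [plum peach]
Total: 9 hits, 5 misses, 3 evictions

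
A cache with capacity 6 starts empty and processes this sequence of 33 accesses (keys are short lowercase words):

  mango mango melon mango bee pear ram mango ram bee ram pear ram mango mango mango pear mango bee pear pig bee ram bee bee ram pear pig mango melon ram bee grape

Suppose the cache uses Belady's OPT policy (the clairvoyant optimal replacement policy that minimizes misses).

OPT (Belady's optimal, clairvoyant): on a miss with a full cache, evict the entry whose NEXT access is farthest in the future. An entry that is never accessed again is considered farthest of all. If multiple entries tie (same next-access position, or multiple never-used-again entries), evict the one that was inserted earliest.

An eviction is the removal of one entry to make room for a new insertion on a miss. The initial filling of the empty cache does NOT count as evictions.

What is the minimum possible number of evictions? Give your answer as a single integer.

Answer: 1

Derivation:
OPT (Belady) simulation (capacity=6):
  1. access mango: MISS. Cache: [mango]
  2. access mango: HIT. Next use of mango: step 4. Cache: [mango]
  3. access melon: MISS. Cache: [mango melon]
  4. access mango: HIT. Next use of mango: step 8. Cache: [mango melon]
  5. access bee: MISS. Cache: [mango melon bee]
  6. access pear: MISS. Cache: [mango melon bee pear]
  7. access ram: MISS. Cache: [mango melon bee pear ram]
  8. access mango: HIT. Next use of mango: step 14. Cache: [mango melon bee pear ram]
  9. access ram: HIT. Next use of ram: step 11. Cache: [mango melon bee pear ram]
  10. access bee: HIT. Next use of bee: step 19. Cache: [mango melon bee pear ram]
  11. access ram: HIT. Next use of ram: step 13. Cache: [mango melon bee pear ram]
  12. access pear: HIT. Next use of pear: step 17. Cache: [mango melon bee pear ram]
  13. access ram: HIT. Next use of ram: step 23. Cache: [mango melon bee pear ram]
  14. access mango: HIT. Next use of mango: step 15. Cache: [mango melon bee pear ram]
  15. access mango: HIT. Next use of mango: step 16. Cache: [mango melon bee pear ram]
  16. access mango: HIT. Next use of mango: step 18. Cache: [mango melon bee pear ram]
  17. access pear: HIT. Next use of pear: step 20. Cache: [mango melon bee pear ram]
  18. access mango: HIT. Next use of mango: step 29. Cache: [mango melon bee pear ram]
  19. access bee: HIT. Next use of bee: step 22. Cache: [mango melon bee pear ram]
  20. access pear: HIT. Next use of pear: step 27. Cache: [mango melon bee pear ram]
  21. access pig: MISS. Cache: [mango melon bee pear ram pig]
  22. access bee: HIT. Next use of bee: step 24. Cache: [mango melon bee pear ram pig]
  23. access ram: HIT. Next use of ram: step 26. Cache: [mango melon bee pear ram pig]
  24. access bee: HIT. Next use of bee: step 25. Cache: [mango melon bee pear ram pig]
  25. access bee: HIT. Next use of bee: step 32. Cache: [mango melon bee pear ram pig]
  26. access ram: HIT. Next use of ram: step 31. Cache: [mango melon bee pear ram pig]
  27. access pear: HIT. Next use of pear: never. Cache: [mango melon bee pear ram pig]
  28. access pig: HIT. Next use of pig: never. Cache: [mango melon bee pear ram pig]
  29. access mango: HIT. Next use of mango: never. Cache: [mango melon bee pear ram pig]
  30. access melon: HIT. Next use of melon: never. Cache: [mango melon bee pear ram pig]
  31. access ram: HIT. Next use of ram: never. Cache: [mango melon bee pear ram pig]
  32. access bee: HIT. Next use of bee: never. Cache: [mango melon bee pear ram pig]
  33. access grape: MISS, evict mango (next use: never). Cache: [melon bee pear ram pig grape]
Total: 26 hits, 7 misses, 1 evictions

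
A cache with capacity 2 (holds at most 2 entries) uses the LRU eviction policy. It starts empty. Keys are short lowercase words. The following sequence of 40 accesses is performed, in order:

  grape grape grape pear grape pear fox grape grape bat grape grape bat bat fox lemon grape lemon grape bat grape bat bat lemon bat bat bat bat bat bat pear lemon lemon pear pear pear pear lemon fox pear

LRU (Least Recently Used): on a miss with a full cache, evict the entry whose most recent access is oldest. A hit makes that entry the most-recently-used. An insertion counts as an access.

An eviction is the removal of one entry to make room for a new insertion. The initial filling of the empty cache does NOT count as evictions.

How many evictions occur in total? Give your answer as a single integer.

LRU simulation (capacity=2):
  1. access grape: MISS. Cache (LRU->MRU): [grape]
  2. access grape: HIT. Cache (LRU->MRU): [grape]
  3. access grape: HIT. Cache (LRU->MRU): [grape]
  4. access pear: MISS. Cache (LRU->MRU): [grape pear]
  5. access grape: HIT. Cache (LRU->MRU): [pear grape]
  6. access pear: HIT. Cache (LRU->MRU): [grape pear]
  7. access fox: MISS, evict grape. Cache (LRU->MRU): [pear fox]
  8. access grape: MISS, evict pear. Cache (LRU->MRU): [fox grape]
  9. access grape: HIT. Cache (LRU->MRU): [fox grape]
  10. access bat: MISS, evict fox. Cache (LRU->MRU): [grape bat]
  11. access grape: HIT. Cache (LRU->MRU): [bat grape]
  12. access grape: HIT. Cache (LRU->MRU): [bat grape]
  13. access bat: HIT. Cache (LRU->MRU): [grape bat]
  14. access bat: HIT. Cache (LRU->MRU): [grape bat]
  15. access fox: MISS, evict grape. Cache (LRU->MRU): [bat fox]
  16. access lemon: MISS, evict bat. Cache (LRU->MRU): [fox lemon]
  17. access grape: MISS, evict fox. Cache (LRU->MRU): [lemon grape]
  18. access lemon: HIT. Cache (LRU->MRU): [grape lemon]
  19. access grape: HIT. Cache (LRU->MRU): [lemon grape]
  20. access bat: MISS, evict lemon. Cache (LRU->MRU): [grape bat]
  21. access grape: HIT. Cache (LRU->MRU): [bat grape]
  22. access bat: HIT. Cache (LRU->MRU): [grape bat]
  23. access bat: HIT. Cache (LRU->MRU): [grape bat]
  24. access lemon: MISS, evict grape. Cache (LRU->MRU): [bat lemon]
  25. access bat: HIT. Cache (LRU->MRU): [lemon bat]
  26. access bat: HIT. Cache (LRU->MRU): [lemon bat]
  27. access bat: HIT. Cache (LRU->MRU): [lemon bat]
  28. access bat: HIT. Cache (LRU->MRU): [lemon bat]
  29. access bat: HIT. Cache (LRU->MRU): [lemon bat]
  30. access bat: HIT. Cache (LRU->MRU): [lemon bat]
  31. access pear: MISS, evict lemon. Cache (LRU->MRU): [bat pear]
  32. access lemon: MISS, evict bat. Cache (LRU->MRU): [pear lemon]
  33. access lemon: HIT. Cache (LRU->MRU): [pear lemon]
  34. access pear: HIT. Cache (LRU->MRU): [lemon pear]
  35. access pear: HIT. Cache (LRU->MRU): [lemon pear]
  36. access pear: HIT. Cache (LRU->MRU): [lemon pear]
  37. access pear: HIT. Cache (LRU->MRU): [lemon pear]
  38. access lemon: HIT. Cache (LRU->MRU): [pear lemon]
  39. access fox: MISS, evict pear. Cache (LRU->MRU): [lemon fox]
  40. access pear: MISS, evict lemon. Cache (LRU->MRU): [fox pear]
Total: 26 hits, 14 misses, 12 evictions

Answer: 12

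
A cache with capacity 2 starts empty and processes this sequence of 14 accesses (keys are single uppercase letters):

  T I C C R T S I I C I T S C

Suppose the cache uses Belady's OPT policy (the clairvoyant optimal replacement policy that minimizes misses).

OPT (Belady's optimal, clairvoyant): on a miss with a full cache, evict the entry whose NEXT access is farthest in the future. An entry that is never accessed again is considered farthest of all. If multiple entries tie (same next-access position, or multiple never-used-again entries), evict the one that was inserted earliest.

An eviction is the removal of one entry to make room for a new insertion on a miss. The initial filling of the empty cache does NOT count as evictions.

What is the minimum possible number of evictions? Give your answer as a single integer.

Answer: 7

Derivation:
OPT (Belady) simulation (capacity=2):
  1. access T: MISS. Cache: [T]
  2. access I: MISS. Cache: [T I]
  3. access C: MISS, evict I (next use: step 8). Cache: [T C]
  4. access C: HIT. Next use of C: step 10. Cache: [T C]
  5. access R: MISS, evict C (next use: step 10). Cache: [T R]
  6. access T: HIT. Next use of T: step 12. Cache: [T R]
  7. access S: MISS, evict R (next use: never). Cache: [T S]
  8. access I: MISS, evict S (next use: step 13). Cache: [T I]
  9. access I: HIT. Next use of I: step 11. Cache: [T I]
  10. access C: MISS, evict T (next use: step 12). Cache: [I C]
  11. access I: HIT. Next use of I: never. Cache: [I C]
  12. access T: MISS, evict I (next use: never). Cache: [C T]
  13. access S: MISS, evict T (next use: never). Cache: [C S]
  14. access C: HIT. Next use of C: never. Cache: [C S]
Total: 5 hits, 9 misses, 7 evictions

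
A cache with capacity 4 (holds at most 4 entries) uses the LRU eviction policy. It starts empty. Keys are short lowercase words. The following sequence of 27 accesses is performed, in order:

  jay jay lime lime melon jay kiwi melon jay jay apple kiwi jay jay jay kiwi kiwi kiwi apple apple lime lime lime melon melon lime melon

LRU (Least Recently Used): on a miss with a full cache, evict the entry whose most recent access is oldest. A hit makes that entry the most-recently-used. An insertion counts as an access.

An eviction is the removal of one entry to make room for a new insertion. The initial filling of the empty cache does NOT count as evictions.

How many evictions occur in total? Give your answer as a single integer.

Answer: 3

Derivation:
LRU simulation (capacity=4):
  1. access jay: MISS. Cache (LRU->MRU): [jay]
  2. access jay: HIT. Cache (LRU->MRU): [jay]
  3. access lime: MISS. Cache (LRU->MRU): [jay lime]
  4. access lime: HIT. Cache (LRU->MRU): [jay lime]
  5. access melon: MISS. Cache (LRU->MRU): [jay lime melon]
  6. access jay: HIT. Cache (LRU->MRU): [lime melon jay]
  7. access kiwi: MISS. Cache (LRU->MRU): [lime melon jay kiwi]
  8. access melon: HIT. Cache (LRU->MRU): [lime jay kiwi melon]
  9. access jay: HIT. Cache (LRU->MRU): [lime kiwi melon jay]
  10. access jay: HIT. Cache (LRU->MRU): [lime kiwi melon jay]
  11. access apple: MISS, evict lime. Cache (LRU->MRU): [kiwi melon jay apple]
  12. access kiwi: HIT. Cache (LRU->MRU): [melon jay apple kiwi]
  13. access jay: HIT. Cache (LRU->MRU): [melon apple kiwi jay]
  14. access jay: HIT. Cache (LRU->MRU): [melon apple kiwi jay]
  15. access jay: HIT. Cache (LRU->MRU): [melon apple kiwi jay]
  16. access kiwi: HIT. Cache (LRU->MRU): [melon apple jay kiwi]
  17. access kiwi: HIT. Cache (LRU->MRU): [melon apple jay kiwi]
  18. access kiwi: HIT. Cache (LRU->MRU): [melon apple jay kiwi]
  19. access apple: HIT. Cache (LRU->MRU): [melon jay kiwi apple]
  20. access apple: HIT. Cache (LRU->MRU): [melon jay kiwi apple]
  21. access lime: MISS, evict melon. Cache (LRU->MRU): [jay kiwi apple lime]
  22. access lime: HIT. Cache (LRU->MRU): [jay kiwi apple lime]
  23. access lime: HIT. Cache (LRU->MRU): [jay kiwi apple lime]
  24. access melon: MISS, evict jay. Cache (LRU->MRU): [kiwi apple lime melon]
  25. access melon: HIT. Cache (LRU->MRU): [kiwi apple lime melon]
  26. access lime: HIT. Cache (LRU->MRU): [kiwi apple melon lime]
  27. access melon: HIT. Cache (LRU->MRU): [kiwi apple lime melon]
Total: 20 hits, 7 misses, 3 evictions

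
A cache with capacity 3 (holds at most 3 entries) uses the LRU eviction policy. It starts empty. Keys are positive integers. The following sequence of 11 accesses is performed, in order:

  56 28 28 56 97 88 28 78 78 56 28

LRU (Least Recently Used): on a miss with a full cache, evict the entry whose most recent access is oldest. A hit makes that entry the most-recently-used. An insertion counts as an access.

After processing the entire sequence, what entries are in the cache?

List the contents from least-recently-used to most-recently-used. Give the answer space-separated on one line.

LRU simulation (capacity=3):
  1. access 56: MISS. Cache (LRU->MRU): [56]
  2. access 28: MISS. Cache (LRU->MRU): [56 28]
  3. access 28: HIT. Cache (LRU->MRU): [56 28]
  4. access 56: HIT. Cache (LRU->MRU): [28 56]
  5. access 97: MISS. Cache (LRU->MRU): [28 56 97]
  6. access 88: MISS, evict 28. Cache (LRU->MRU): [56 97 88]
  7. access 28: MISS, evict 56. Cache (LRU->MRU): [97 88 28]
  8. access 78: MISS, evict 97. Cache (LRU->MRU): [88 28 78]
  9. access 78: HIT. Cache (LRU->MRU): [88 28 78]
  10. access 56: MISS, evict 88. Cache (LRU->MRU): [28 78 56]
  11. access 28: HIT. Cache (LRU->MRU): [78 56 28]
Total: 4 hits, 7 misses, 4 evictions

Answer: 78 56 28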